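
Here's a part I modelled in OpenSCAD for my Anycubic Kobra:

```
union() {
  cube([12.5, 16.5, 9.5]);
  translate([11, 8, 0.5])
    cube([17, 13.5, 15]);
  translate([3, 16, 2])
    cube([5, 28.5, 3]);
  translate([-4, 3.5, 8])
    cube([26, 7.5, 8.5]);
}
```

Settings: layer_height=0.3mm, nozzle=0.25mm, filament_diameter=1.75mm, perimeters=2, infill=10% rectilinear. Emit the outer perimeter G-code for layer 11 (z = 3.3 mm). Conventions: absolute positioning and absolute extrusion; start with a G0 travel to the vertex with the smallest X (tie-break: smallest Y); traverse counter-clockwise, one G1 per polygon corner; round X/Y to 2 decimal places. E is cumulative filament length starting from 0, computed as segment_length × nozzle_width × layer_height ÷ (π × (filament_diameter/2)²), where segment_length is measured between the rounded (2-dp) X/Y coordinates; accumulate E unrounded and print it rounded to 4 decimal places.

G0 X0.00 Y0.00 Z3.30
G1 X12.50 Y0.00 E0.3898
G1 X12.50 Y8.00 E0.6392
G1 X28.00 Y8.00 E1.1225
G1 X28.00 Y21.50 E1.5435
G1 X11.00 Y21.50 E2.0736
G1 X11.00 Y16.50 E2.2295
G1 X8.00 Y16.50 E2.3230
G1 X8.00 Y44.50 E3.1961
G1 X3.00 Y44.50 E3.3520
G1 X3.00 Y16.50 E4.2251
G1 X0.00 Y16.50 E4.3186
G1 X0.00 Y0.00 E4.8331

At z = 3.3 mm: the 12.5×16.5 cube contributes its full rectangle; the cube at (11, 8) (footprint 17×13.5) is included at this height; the cube at (3, 16) is present — its section is the full 5×28.5 rectangle; the cube at (-4, 3.5) is absent (z outside [8, 16.5]); Taking the union: the regions partially overlap (shared area 15.25 mm²), so overlapping operands fuse into one piece — 1 connected region. The outline is a single polygon with 12 vertices. Extrusion per mm of travel: 0.25 × 0.3 / (π × 0.875²) = 0.031181. Accumulating E over each segment gives final E = 4.8331.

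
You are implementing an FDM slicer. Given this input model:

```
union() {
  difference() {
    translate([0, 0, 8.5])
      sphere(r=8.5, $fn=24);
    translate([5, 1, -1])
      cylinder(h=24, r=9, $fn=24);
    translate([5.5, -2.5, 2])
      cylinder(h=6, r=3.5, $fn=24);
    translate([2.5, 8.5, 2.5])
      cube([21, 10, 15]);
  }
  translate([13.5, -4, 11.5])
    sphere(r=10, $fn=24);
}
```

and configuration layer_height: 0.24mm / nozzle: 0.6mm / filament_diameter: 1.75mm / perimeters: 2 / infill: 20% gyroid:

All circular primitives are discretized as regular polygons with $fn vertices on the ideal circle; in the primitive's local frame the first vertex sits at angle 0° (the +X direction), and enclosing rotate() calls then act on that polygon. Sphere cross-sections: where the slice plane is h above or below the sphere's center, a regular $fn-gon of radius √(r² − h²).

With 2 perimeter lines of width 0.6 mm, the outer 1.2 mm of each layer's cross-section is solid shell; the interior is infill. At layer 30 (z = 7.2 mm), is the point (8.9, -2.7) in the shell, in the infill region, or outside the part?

At z = 7.2 mm: the r=8.5 sphere slices to a regular 24-gon of circumradius 8.400 (√(r²−h²) with h=1.3 from center); the cylinder at (5, 1): section is a regular 24-gon, circumradius r=9; the r=3.5 cylinder at (5.5, -2.5) contributes a regular 24-gon of circumradius 3.5; the cube at (2.5, 8.5) is present — its section is the full 21×10 rectangle; After the difference (first − rest): starting from the r=8.5 sphere, the r=9 cylinder at (5, 1) partially overlaps it — only the 147.81 mm² overlap (of its 251.57 mm²) is removed, clipping the outline; the r=3.5 cylinder at (5.5, -2.5) misses the remaining region (no effect); the 21×10 cube at (2.5, 8.5) misses the remaining region (no effect) — 1 connected region; the sphere at (13.5, -4): section is a regular 24-gon, circumradius = √(r²−h²) = √(10²−4.3²) = 9.028; Merging all regions: the 2 present regions are separate (no shared area or edge), so areas and boundary lengths simply add and each stays a separate island — 2 connected regions. Overall, the cross-section has 2 separate islands. The nearest boundary edge runs (4.78, -1.66)→(5.68, 0.51); distance from the point to it = 4.20 mm. (Shell/infill is judged within the island containing the point — the largest one.) The point is inside the cross-section and 4.20 mm from the nearest boundary — more than the 1.2 mm shell width (2 × 0.6), so it's in the infill interior.

infill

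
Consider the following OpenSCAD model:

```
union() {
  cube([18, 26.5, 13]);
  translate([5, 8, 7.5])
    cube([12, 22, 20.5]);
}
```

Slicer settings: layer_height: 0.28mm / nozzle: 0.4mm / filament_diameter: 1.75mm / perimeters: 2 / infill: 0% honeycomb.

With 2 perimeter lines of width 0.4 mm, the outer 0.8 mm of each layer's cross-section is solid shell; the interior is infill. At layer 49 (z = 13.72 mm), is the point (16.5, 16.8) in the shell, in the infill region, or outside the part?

shell

At z = 13.72 mm: the cube is not intersected at this z (z outside [0, 13]); the 12×22 cube at (5, 8) contributes its full rectangle; Merging all regions: only the 12×22 cube at (5, 8) is present, so the union is just that shape — 1 connected region. Overall, the cross-section is a single solid region. The nearest boundary edge runs (17.00, 8.00)→(17.00, 30.00); distance from the point to it = 0.50 mm. The point is inside the cross-section, 0.50 mm from the nearest boundary — within the 0.8 mm shell band (2 × 0.4).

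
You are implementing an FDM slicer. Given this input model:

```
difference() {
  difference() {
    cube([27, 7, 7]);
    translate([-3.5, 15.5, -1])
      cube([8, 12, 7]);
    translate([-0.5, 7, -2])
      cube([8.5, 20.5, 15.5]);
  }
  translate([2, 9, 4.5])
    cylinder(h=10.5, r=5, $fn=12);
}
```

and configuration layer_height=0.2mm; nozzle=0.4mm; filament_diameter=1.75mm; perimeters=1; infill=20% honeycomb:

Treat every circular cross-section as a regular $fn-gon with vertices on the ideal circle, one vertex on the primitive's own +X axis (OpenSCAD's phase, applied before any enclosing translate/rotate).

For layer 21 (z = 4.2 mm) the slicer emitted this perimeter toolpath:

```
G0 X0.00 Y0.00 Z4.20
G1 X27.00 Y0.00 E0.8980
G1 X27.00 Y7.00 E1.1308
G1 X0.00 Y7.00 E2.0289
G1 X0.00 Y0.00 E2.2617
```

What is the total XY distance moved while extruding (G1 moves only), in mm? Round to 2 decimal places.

68.00 mm

Sum the Euclidean lengths of each G1 segment: total = 68.00 mm.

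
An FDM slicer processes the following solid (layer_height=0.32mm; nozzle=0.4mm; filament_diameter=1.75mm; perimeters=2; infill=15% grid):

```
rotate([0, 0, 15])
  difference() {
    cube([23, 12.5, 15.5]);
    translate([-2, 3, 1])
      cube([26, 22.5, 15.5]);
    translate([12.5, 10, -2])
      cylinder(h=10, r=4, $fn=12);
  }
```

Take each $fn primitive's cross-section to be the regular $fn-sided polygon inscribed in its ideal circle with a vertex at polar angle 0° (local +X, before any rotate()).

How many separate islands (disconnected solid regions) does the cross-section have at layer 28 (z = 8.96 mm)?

1

At z = 8.96 mm: the cube is present — its section is the full 23×12.5 rectangle; the cube at (-2, 3) is present — its section is the full 26×22.5 rectangle; the cylinder at (12.5, 10) does not reach this height (z outside [-2, 8]); Taking the first minus the rest: starting from the 23×12.5 cube, the 26×22.5 cube at (-2, 3) partially overlaps it — only the 218.50 mm² overlap (of its 585.00 mm²) is removed, clipping the outline — 1 connected region; (rotated 15° about Z; rotation is an isometry so areas/perimeters/island counts are preserved). Overall, the cross-section is a single solid region. Island count = 1.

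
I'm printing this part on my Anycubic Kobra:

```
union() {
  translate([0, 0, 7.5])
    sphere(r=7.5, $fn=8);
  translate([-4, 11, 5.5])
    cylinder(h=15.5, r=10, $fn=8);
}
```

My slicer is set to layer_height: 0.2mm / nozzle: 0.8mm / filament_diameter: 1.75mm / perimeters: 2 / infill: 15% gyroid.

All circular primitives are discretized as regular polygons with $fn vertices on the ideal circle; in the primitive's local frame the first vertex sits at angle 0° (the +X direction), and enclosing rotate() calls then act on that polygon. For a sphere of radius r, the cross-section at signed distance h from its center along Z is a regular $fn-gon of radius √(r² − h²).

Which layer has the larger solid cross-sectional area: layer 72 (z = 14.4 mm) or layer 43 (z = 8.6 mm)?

layer 43 (z = 8.6 mm)

Layer 72 (z = 14.4): the r=7.5 sphere slices to a regular 8-gon of circumradius 2.939 (√(r²−h²) with h=6.9 from center) (area = (8/2)·2.939²·sin(360°/8) = 24.44 mm²); the cylinder at (-4, 11): section is a regular 8-gon, circumradius r=10 (area = (8/2)·10.000²·sin(360°/8) = 282.84 mm²); Combining (union): the regions partially overlap — summed areas 307.28 mm² minus the doubly-counted overlap 0.66 mm² gives 306.62 mm² — area = 306.62 mm². So its area = 306.62 mm². Layer 43 (z = 8.6): the r=7.5 sphere slices to a regular 8-gon of circumradius 7.419 (√(r²−h²) with h=1.1 from center) (area = (8/2)·7.419²·sin(360°/8) = 155.68 mm²); the r=10 cylinder at (-4, 11) gives a regular 8-gon of circumradius 10 (constant along its height) (area = (8/2)·10.000²·sin(360°/8) = 282.84 mm²); Combining (union): the regions partially overlap — summed areas 438.52 mm² minus the doubly-counted overlap 38.39 mm² gives 400.13 mm² — area = 400.13 mm². So its area = 400.13 mm². Layer 43 is larger (400.13 vs 306.62 mm²).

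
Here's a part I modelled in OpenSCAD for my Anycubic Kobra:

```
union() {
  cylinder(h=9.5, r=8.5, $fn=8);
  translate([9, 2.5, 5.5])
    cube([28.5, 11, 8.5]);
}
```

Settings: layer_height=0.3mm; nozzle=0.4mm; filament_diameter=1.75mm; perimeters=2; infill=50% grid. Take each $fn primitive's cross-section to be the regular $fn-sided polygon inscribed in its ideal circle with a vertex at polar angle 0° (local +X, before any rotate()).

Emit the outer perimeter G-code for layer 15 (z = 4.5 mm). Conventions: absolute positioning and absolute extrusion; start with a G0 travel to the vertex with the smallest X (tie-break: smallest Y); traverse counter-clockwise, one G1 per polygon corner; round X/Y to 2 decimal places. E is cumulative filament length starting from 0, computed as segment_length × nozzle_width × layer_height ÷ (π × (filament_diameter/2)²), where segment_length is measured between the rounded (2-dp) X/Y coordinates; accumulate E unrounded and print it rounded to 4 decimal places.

G0 X-8.50 Y0.00 Z4.50
G1 X-6.01 Y-6.01 E0.3246
G1 X0.00 Y-8.50 E0.6491
G1 X6.01 Y-6.01 E0.9737
G1 X8.50 Y0.00 E1.2982
G1 X6.01 Y6.01 E1.6228
G1 X0.00 Y8.50 E1.9473
G1 X-6.01 Y6.01 E2.2719
G1 X-8.50 Y0.00 E2.5964

At z = 4.5 mm: the r=8.5 cylinder contributes a regular 8-gon of circumradius 8.5; the cube at (9, 2.5) is absent (z outside [5.5, 14]); Combining (union): only the r=8.5 cylinder is present, so the union is just that shape — 1 connected region. The outline is a single polygon with 8 vertices. Extrusion per mm of travel: 0.4 × 0.3 / (π × 0.875²) = 0.049890. Accumulating E over each segment gives final E = 2.5964.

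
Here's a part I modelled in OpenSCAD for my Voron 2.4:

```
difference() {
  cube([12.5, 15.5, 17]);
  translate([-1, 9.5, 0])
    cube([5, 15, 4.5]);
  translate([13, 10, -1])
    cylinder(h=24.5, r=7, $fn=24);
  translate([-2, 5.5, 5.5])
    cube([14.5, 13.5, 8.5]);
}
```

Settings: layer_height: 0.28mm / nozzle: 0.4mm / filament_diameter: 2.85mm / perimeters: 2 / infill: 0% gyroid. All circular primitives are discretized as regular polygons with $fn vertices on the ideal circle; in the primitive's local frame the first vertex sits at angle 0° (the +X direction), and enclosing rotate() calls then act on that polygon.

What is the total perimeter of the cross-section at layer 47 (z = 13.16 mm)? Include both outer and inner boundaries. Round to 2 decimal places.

34.32 mm

At z = 13.16 mm: the 12.5×15.5 cube contributes its full rectangle (perimeter 56.00 mm); the cube at (-1, 9.5) does not reach this height (z outside [0, 4.5]); the r=7 cylinder at (13, 10) gives a regular 24-gon of circumradius 7 (constant along its height) (perimeter = 2·24·7.000·sin(180°/24) = 43.86 mm); the 14.5×13.5 cube at (-2, 5.5) contributes its full rectangle (perimeter 56.00 mm); Subtracting the remaining from the first: starting from the 12.5×15.5 cube, the r=7 cylinder at (13, 10) partially overlaps it — only the 65.61 mm² overlap (of its 152.19 mm²) is removed, clipping the outline; the 14.5×13.5 cube at (-2, 5.5) partially overlaps it — only the 67.23 mm² overlap (of its 195.75 mm²) is removed, clipping the outline — boundary = 34.32 mm. Overall, the cross-section is a single solid region. Total boundary length (outer) = 34.32 mm.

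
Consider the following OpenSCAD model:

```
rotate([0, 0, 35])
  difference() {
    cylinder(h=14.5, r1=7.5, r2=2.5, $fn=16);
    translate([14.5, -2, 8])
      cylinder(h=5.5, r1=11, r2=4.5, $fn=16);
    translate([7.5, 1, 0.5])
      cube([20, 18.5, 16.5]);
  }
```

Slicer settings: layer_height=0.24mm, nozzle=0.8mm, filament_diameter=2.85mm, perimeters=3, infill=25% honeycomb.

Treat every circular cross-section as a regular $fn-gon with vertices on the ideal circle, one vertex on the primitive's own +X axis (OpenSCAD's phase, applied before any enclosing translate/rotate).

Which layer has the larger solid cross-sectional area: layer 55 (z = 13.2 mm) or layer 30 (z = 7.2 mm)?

layer 30 (z = 7.2 mm)

Layer 55 (z = 13.2): the cone: at t=0.910 of its height the radius interpolates to r₁+(r₂−r₁)t = 2.948, giving a regular 16-gon of that circumradius (area = (16/2)·2.948²·sin(360°/16) = 26.61 mm²); the cone at (14.5, -2) (r1=11→r2=4.5) has section circumradius 4.855 here — a regular 16-gon (area = (16/2)·4.855²·sin(360°/16) = 72.15 mm²); the cube at (7.5, 1) is present — its section is the full 20×18.5 rectangle (area 370.00 mm²); Taking the first minus the rest: starting from the cone (26.61 mm²), the cone at (14.5, -2) misses the remaining region (no effect); the 20×18.5 cube at (7.5, 1) misses the remaining region (no effect) — area = 26.61 mm²; (rotated 35° about Z; rotation is an isometry so areas/perimeters/island counts are preserved). So its area = 26.61 mm². Layer 30 (z = 7.2): the cone (r1=7.5→r2=2.5) has section circumradius 5.017 here — a regular 16-gon (area = (16/2)·5.017²·sin(360°/16) = 77.07 mm²); the cone at (14.5, -2) does not reach this height (z outside [8, 13.5]); the cube at (7.5, 1) is present — its section is the full 20×18.5 rectangle (area 370.00 mm²); Taking the first minus the rest: starting from the cone (77.07 mm²), the 20×18.5 cube at (7.5, 1) misses the remaining region (no effect) — area = 77.07 mm²; (rotated 35° about Z; rotation is an isometry so areas/perimeters/island counts are preserved). So its area = 77.07 mm². Layer 30 is larger (77.07 vs 26.61 mm²).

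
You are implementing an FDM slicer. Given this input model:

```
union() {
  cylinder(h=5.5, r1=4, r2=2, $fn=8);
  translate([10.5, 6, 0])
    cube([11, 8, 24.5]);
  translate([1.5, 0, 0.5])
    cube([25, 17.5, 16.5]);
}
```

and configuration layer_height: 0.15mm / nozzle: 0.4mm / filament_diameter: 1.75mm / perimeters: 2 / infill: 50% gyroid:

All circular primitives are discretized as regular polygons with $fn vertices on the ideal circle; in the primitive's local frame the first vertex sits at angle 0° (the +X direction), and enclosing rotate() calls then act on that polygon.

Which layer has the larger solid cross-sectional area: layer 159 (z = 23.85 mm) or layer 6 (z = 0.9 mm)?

layer 6 (z = 0.9 mm)

Layer 159 (z = 23.85): the cone does not reach this height (z outside [0, 5.5]); the 11×8 cube at (10.5, 6) contributes its full rectangle (area 88.00 mm²); the cube at (1.5, 0) is absent (z outside [0.5, 17]); Taking the union: only the 11×8 cube at (10.5, 6) is present, so the union is just that shape — area = 88.00 mm². So its area = 88.00 mm². Layer 6 (z = 0.9): the cone: at t=0.164 of its height the radius interpolates to r₁+(r₂−r₁)t = 3.673, giving a regular 8-gon of that circumradius (area = (8/2)·3.673²·sin(360°/8) = 38.15 mm²); the cube at (10.5, 6) (footprint 11×8) is included at this height (area 88.00 mm²); the cube at (1.5, 0) (footprint 25×17.5) is included at this height (area 437.50 mm²); Combining (union): the regions partially overlap — summed areas 563.65 mm² minus the doubly-counted overlap 92.50 mm² gives 471.16 mm² — area = 471.16 mm². So its area = 471.16 mm². Layer 6 is larger (471.16 vs 88.00 mm²).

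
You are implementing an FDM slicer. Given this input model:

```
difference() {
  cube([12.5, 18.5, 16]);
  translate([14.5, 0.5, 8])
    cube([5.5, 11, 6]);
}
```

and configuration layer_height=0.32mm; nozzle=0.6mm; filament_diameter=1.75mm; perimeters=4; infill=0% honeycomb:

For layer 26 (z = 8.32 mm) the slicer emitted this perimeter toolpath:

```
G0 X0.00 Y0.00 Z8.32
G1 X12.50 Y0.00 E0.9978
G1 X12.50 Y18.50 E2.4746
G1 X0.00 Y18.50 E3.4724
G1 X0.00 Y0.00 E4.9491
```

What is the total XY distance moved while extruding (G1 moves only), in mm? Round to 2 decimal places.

62.00 mm

Sum the Euclidean lengths of each G1 segment: total = 62.00 mm.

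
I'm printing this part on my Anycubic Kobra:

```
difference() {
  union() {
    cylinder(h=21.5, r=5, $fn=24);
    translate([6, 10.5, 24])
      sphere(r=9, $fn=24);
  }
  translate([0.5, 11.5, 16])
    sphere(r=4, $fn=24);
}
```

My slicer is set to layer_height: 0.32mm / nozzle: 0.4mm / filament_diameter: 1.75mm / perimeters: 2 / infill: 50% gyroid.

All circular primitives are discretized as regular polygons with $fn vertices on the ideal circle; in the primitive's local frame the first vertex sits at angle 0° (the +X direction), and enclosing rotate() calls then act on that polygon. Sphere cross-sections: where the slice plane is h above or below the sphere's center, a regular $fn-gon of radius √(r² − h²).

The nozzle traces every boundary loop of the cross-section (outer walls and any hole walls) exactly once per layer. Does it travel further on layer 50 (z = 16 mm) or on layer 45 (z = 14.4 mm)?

Layer 50 (z = 16): the r=5 cylinder contributes a regular 24-gon of circumradius 5 (perimeter = 2·24·5.000·sin(180°/24) = 31.33 mm); the r=9 sphere at (6, 10.5) slices to a regular 24-gon of circumradius 4.123 (√(r²−h²) with h=8 from center) (perimeter = 2·24·4.123·sin(180°/24) = 25.83 mm); Merging all regions: the 2 present regions are separate (no shared area or edge), so areas and boundary lengths simply add and each stays a separate island — boundary = 57.16 mm; the sphere at (0.5, 11.5): section is a regular 24-gon, circumradius = √(r²−h²) = √(4²−0²) = 4.000 (perimeter = 2·24·4.000·sin(180°/24) = 25.06 mm); Subtracting the remaining from the first: starting from the result so far, the r=4 sphere at (0.5, 11.5) partially overlaps it — only the 10.00 mm² overlap (of its 49.69 mm²) is removed, clipping the outline — boundary = 57.21 mm. So its perimeter = 57.21 mm. Layer 45 (z = 14.4): the r=5 cylinder gives a regular 24-gon of circumradius 5 (constant along its height) (perimeter = 2·24·5.000·sin(180°/24) = 31.33 mm); the sphere at (6, 10.5) does not reach this height (|z−center|=9.600 > r=9); Combining (union): only the r=5 cylinder is present, so the union is just that shape — boundary = 31.33 mm; the r=4 sphere at (0.5, 11.5) contributes a regular 24-gon of circumradius √(4²−1.6²) = 3.666 (perimeter = 2·24·3.666·sin(180°/24) = 22.97 mm); Taking the first minus the rest: starting from that combined region, the r=4 sphere at (0.5, 11.5) misses the remaining region (no effect) — boundary = 31.33 mm. So its perimeter = 31.33 mm. Layer 50 is larger (57.21 vs 31.33 mm).

layer 50 (z = 16 mm)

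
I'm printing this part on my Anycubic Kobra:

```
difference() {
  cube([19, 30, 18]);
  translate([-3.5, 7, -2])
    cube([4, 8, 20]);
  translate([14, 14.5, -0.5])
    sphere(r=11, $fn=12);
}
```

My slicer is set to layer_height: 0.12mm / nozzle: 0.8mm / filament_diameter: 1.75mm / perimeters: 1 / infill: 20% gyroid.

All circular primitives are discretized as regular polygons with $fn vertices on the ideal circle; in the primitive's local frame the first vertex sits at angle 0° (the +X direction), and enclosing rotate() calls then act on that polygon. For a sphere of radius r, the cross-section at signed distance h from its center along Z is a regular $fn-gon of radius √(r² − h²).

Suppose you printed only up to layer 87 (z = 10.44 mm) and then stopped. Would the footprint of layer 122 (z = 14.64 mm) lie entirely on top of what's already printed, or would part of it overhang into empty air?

Compare the two slices. At z = 10.44: the cube (footprint 19×30) is included at this height (area 570.00 mm²); the cube at (-3.5, 7) is present — its section is the full 4×8 rectangle (area 32.00 mm²); the sphere at (14, 14.5): section is a regular 12-gon, circumradius = √(r²−h²) = √(11²−10.94²) = 1.147 (area = (12/2)·1.147²·sin(360°/12) = 3.95 mm²); After the difference (first − rest): starting from the 19×30 cube (570.00 mm²), the 4×8 cube at (-3.5, 7) partially overlaps it — only the 4.00 mm² overlap (of its 32.00 mm²) is removed, clipping the outline; the r=11 sphere at (14, 14.5) lies wholly inside it (removes its full 3.95 mm² and its 7.13 mm outline becomes a hole wall) — area = 562.05 mm². At z = 14.64: the 19×30 cube contributes its full rectangle (area 570.00 mm²); the cube at (-3.5, 7) (footprint 4×8) is included at this height (area 32.00 mm²); the sphere at (14, 14.5) is not intersected at this z (|z−center|=15.140 > r=11); Subtracting the remaining from the first: starting from the 19×30 cube (570.00 mm²), the 4×8 cube at (-3.5, 7) partially overlaps it — only the 4.00 mm² overlap (of its 32.00 mm²) is removed, clipping the outline — area = 566.00 mm². Checking containment: at z = 14.64 the cross-section extends beyond the z = 10.44 cross-section by about 3.95 mm².

part overhangs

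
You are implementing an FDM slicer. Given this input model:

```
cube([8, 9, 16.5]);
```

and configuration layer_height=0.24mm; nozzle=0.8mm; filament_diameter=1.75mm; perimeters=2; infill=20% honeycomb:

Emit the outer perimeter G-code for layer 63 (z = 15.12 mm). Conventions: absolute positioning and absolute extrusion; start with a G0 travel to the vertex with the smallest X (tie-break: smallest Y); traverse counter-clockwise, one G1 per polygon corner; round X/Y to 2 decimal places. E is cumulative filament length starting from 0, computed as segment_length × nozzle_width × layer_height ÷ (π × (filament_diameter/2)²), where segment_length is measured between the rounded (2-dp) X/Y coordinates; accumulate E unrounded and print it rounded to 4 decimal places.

G0 X0.00 Y0.00 Z15.12
G1 X8.00 Y0.00 E0.6386
G1 X8.00 Y9.00 E1.3570
G1 X0.00 Y9.00 E1.9956
G1 X0.00 Y0.00 E2.7140

At z = 15.12 mm: the 8×9 cube contributes its full rectangle. The outline is a single polygon with 4 vertices. Extrusion per mm of travel: 0.8 × 0.24 / (π × 0.875²) = 0.079824. Accumulating E over each segment gives final E = 2.7140.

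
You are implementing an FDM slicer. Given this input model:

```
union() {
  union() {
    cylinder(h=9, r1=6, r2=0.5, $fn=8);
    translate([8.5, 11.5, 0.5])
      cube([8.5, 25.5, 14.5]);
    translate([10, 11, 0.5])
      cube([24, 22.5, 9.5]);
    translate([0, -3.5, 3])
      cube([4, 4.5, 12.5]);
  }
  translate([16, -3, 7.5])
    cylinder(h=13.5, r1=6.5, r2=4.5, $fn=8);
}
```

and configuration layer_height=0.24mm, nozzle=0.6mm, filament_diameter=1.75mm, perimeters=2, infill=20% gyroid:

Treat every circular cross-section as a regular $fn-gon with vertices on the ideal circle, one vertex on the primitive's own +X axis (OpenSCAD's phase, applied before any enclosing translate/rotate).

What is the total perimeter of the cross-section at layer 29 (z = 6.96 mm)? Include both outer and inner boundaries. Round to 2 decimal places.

At z = 6.96 mm: the cone (r1=6→r2=0.5) has section circumradius 1.747 here — a regular 8-gon (perimeter = 2·8·1.747·sin(180°/8) = 10.69 mm); the 8.5×25.5 cube at (8.5, 11.5) contributes its full rectangle (perimeter 68.00 mm); the 24×22.5 cube at (10, 11) contributes its full rectangle (perimeter 93.00 mm); the cube at (0, -3.5) is present — its section is the full 4×4.5 rectangle (perimeter 17.00 mm); Combining (union): the regions partially overlap (shared area 157.70 mm²), so the edge portions inside another operand are dropped and the merged outline is re-measured after clipping — boundary = 122.86 mm; the cone at (16, -3) is absent (z outside [7.5, 21]); Merging all regions: only the result so far is present, so the union is just that shape — boundary = 122.86 mm. Overall, the cross-section has 2 separate islands. Total boundary length (outer) = 122.86 mm.

122.86 mm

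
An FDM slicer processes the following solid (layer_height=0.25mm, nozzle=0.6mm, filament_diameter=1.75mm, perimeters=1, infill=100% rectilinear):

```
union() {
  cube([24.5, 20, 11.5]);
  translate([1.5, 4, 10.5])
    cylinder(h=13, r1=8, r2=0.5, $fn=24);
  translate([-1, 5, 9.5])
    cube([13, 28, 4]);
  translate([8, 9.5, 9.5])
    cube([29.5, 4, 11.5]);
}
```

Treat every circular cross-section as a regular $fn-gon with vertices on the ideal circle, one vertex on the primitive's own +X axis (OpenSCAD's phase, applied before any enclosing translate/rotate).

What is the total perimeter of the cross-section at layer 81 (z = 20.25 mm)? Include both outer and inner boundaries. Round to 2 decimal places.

At z = 20.25 mm: the cube does not reach this height (z outside [0, 11.5]); the cone at (1.5, 4) contributes a regular 24-gon of circumradius 2.375 (interpolated between r1=8 and r2=0.5 at t=0.750) (perimeter = 2·24·2.375·sin(180°/24) = 14.88 mm); the cube at (-1, 5) is not intersected at this z (z outside [9.5, 13.5]); the 29.5×4 cube at (8, 9.5) contributes its full rectangle (perimeter 67.00 mm); Taking the union: the 2 present regions are separate (no shared area or edge), so areas and boundary lengths simply add and each stays a separate island — boundary = 81.88 mm. Overall, the cross-section has 2 separate islands. Total boundary length (outer) = 81.88 mm.

81.88 mm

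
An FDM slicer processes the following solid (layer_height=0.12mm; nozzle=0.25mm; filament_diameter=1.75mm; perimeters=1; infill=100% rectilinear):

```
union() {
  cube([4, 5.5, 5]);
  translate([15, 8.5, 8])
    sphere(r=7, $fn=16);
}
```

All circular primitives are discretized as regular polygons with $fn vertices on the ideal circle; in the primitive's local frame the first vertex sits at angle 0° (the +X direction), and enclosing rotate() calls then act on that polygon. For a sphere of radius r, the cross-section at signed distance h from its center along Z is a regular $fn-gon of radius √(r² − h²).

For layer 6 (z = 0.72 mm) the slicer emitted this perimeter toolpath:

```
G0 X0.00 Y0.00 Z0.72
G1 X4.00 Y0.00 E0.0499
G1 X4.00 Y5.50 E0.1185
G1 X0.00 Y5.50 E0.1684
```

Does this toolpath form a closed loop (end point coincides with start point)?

Start point (G0): (0.00, 0.00). End point (last G1): the path does not return to the start — open.

no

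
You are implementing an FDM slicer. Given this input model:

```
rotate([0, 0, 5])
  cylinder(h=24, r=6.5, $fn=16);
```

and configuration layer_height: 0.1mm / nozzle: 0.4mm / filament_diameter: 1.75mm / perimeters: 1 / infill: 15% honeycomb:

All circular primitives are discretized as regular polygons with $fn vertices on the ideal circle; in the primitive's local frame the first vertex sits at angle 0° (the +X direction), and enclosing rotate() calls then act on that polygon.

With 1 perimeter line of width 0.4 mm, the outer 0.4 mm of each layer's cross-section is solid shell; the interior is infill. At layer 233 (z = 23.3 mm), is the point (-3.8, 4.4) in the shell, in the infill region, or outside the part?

infill

At z = 23.3 mm: the r=6.5 cylinder gives a regular 16-gon of circumradius 6.5 (constant along its height); (whole slice rotated 5° about Z — lengths, areas and connectivity unchanged). Overall, the cross-section is a single solid region. Undo the 5° rotation: the query point maps to (-3.402, 4.714) in the un-rotated model frame. The nearest boundary edge runs (-2.49, 6.01)→(-4.60, 4.60); distance from the point to it = 0.57 mm. The point is inside the cross-section and 0.57 mm from the nearest boundary — more than the 0.4 mm shell width (1 × 0.4), so it's in the infill interior.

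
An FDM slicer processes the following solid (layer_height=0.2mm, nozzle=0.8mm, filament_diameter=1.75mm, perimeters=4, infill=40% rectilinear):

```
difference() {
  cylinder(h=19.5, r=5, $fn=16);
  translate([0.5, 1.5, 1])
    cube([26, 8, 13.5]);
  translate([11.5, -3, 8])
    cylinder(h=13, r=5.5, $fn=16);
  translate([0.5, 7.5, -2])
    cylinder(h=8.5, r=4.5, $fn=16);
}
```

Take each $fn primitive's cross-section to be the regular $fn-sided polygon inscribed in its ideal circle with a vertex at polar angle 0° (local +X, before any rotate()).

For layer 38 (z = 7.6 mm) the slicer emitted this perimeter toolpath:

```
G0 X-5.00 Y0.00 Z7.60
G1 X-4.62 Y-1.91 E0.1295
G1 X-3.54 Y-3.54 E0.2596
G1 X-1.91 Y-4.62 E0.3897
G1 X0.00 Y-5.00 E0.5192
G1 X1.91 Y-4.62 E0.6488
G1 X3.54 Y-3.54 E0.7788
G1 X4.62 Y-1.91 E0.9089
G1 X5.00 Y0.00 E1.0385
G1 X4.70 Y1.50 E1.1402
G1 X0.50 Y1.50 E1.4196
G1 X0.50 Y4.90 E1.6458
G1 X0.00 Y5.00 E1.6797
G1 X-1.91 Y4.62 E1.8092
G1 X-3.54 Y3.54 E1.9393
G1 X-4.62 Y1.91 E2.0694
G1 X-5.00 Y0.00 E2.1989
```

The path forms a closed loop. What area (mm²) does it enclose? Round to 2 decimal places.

66.43 mm²

Apply the shoelace formula to the sequence of (X, Y) vertices; enclosed area = 66.43 mm².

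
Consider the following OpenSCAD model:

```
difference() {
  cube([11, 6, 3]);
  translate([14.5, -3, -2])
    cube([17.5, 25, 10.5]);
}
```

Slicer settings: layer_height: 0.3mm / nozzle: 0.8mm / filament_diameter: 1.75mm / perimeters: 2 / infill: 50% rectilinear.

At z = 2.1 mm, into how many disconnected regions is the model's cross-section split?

1

At z = 2.1 mm: the cube (footprint 11×6) is included at this height; the cube at (14.5, -3) (footprint 17.5×25) is included at this height; Subtracting the remaining from the first: starting from the 11×6 cube, the 17.5×25 cube at (14.5, -3) misses the remaining region (no effect) — 1 connected region. The result has 1 disconnected region.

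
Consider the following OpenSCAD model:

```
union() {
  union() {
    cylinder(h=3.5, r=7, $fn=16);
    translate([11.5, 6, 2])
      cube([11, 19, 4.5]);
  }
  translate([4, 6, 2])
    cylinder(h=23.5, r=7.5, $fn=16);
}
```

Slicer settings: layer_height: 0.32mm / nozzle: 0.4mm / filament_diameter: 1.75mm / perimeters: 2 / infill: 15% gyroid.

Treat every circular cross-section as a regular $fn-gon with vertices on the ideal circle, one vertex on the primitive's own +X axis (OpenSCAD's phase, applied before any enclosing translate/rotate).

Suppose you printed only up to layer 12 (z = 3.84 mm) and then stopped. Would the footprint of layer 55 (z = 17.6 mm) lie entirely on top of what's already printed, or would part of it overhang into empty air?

Compare the two slices. At z = 3.84: the cylinder is not intersected at this z (z outside [0, 3.5]); the 11×19 cube at (11.5, 6) contributes its full rectangle (area 209.00 mm²); Merging all regions: only the 11×19 cube at (11.5, 6) is present, so the union is just that shape — area = 209.00 mm²; the r=7.5 cylinder at (4, 6) contributes a regular 16-gon of circumradius 7.5 (area = (16/2)·7.500²·sin(360°/16) = 172.21 mm²); Taking the union: the 2 present regions are separate (no shared area or edge), so areas and boundary lengths simply add and each stays a separate island — area = 381.21 mm². At z = 17.6: the cylinder is not intersected at this z (z outside [0, 3.5]); the cube at (11.5, 6) does not reach this height (z outside [2, 6.5]); Merging all regions: nothing is present at this height; the r=7.5 cylinder at (4, 6) gives a regular 16-gon of circumradius 7.5 (constant along its height) (area = (16/2)·7.500²·sin(360°/16) = 172.21 mm²); Taking the union: only the r=7.5 cylinder at (4, 6) is present, so the union is just that shape — area = 172.21 mm². Checking containment: the cross-section at z = 17.6 is a subset of the cross-section at z = 3.84.

entirely on top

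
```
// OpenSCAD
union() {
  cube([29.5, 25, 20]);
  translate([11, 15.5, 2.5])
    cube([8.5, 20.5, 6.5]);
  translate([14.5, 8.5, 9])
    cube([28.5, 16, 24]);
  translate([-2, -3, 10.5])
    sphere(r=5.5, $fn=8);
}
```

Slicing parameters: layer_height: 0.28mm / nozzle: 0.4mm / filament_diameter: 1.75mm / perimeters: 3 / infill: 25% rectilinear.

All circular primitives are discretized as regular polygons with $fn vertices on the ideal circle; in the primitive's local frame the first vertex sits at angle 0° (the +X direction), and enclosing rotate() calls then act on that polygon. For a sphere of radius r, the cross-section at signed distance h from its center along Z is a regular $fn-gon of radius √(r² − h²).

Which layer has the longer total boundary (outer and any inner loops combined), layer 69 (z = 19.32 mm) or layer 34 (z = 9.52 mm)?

Layer 69 (z = 19.32): the cube is present — its section is the full 29.5×25 rectangle (perimeter 109.00 mm); the cube at (11, 15.5) is absent (z outside [2.5, 9]); the cube at (14.5, 8.5) (footprint 28.5×16) is included at this height (perimeter 89.00 mm); the sphere at (-2, -3) does not reach this height (|z−center|=8.820 > r=5.5); Merging all regions: the regions partially overlap (shared area 240.00 mm²), so the edge portions inside another operand are dropped and the merged outline is re-measured after clipping — boundary = 136.00 mm. So its perimeter = 136.00 mm. Layer 34 (z = 9.52): the 29.5×25 cube contributes its full rectangle (perimeter 109.00 mm); the cube at (11, 15.5) is not intersected at this z (z outside [2.5, 9]); the cube at (14.5, 8.5) is present — its section is the full 28.5×16 rectangle (perimeter 89.00 mm); the r=5.5 sphere at (-2, -3) contributes a regular 8-gon of circumradius √(5.5²−0.98²) = 5.412 (perimeter = 2·8·5.412·sin(180°/8) = 33.14 mm); Merging all regions: the regions partially overlap (shared area 242.34 mm²), so the edge portions inside another operand are dropped and the merged outline is re-measured after clipping — boundary = 162.51 mm. So its perimeter = 162.51 mm. Layer 34 is larger (162.51 vs 136.00 mm).

layer 34 (z = 9.52 mm)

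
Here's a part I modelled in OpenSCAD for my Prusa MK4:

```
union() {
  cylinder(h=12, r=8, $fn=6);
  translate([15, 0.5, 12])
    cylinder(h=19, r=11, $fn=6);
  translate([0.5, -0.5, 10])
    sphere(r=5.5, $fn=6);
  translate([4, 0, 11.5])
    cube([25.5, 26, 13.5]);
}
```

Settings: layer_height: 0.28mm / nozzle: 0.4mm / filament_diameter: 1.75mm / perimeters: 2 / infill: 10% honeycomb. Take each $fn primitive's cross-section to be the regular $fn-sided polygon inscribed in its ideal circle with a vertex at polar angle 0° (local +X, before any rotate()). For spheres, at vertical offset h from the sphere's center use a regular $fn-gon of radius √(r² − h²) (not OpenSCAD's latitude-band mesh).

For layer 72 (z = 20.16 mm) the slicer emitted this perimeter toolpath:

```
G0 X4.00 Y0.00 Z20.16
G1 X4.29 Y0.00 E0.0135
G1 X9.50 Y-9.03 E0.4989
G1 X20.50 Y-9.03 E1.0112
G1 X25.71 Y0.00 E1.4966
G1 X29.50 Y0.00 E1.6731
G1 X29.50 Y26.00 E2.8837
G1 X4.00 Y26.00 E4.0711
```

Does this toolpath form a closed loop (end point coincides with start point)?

no

Start point (G0): (4.00, 0.00). End point (last G1): the path does not return to the start — open.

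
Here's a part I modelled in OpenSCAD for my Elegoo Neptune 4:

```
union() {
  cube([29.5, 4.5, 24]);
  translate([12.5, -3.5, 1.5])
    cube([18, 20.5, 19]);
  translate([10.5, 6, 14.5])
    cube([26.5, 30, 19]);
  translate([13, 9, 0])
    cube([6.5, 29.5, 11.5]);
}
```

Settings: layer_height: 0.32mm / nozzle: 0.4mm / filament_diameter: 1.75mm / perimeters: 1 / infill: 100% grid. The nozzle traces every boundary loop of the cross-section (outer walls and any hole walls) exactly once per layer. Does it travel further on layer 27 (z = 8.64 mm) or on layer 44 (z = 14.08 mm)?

layer 27 (z = 8.64 mm)

Layer 27 (z = 8.64): the cube is present — its section is the full 29.5×4.5 rectangle (perimeter 68.00 mm); the cube at (12.5, -3.5) (footprint 18×20.5) is included at this height (perimeter 77.00 mm); the cube at (10.5, 6) is not intersected at this z (z outside [14.5, 33.5]); the cube at (13, 9) is present — its section is the full 6.5×29.5 rectangle (perimeter 72.00 mm); Merging all regions: the regions partially overlap (shared area 128.50 mm²), so the edge portions inside another operand are dropped and the merged outline is re-measured after clipping — boundary = 145.00 mm. So its perimeter = 145.00 mm. Layer 44 (z = 14.08): the cube (footprint 29.5×4.5) is included at this height (perimeter 68.00 mm); the 18×20.5 cube at (12.5, -3.5) contributes its full rectangle (perimeter 77.00 mm); the cube at (10.5, 6) is absent (z outside [14.5, 33.5]); the cube at (13, 9) does not reach this height (z outside [0, 11.5]); Taking the union: the regions partially overlap (shared area 76.50 mm²), so the edge portions inside another operand are dropped and the merged outline is re-measured after clipping — boundary = 102.00 mm. So its perimeter = 102.00 mm. Layer 27 is larger (145.00 vs 102.00 mm).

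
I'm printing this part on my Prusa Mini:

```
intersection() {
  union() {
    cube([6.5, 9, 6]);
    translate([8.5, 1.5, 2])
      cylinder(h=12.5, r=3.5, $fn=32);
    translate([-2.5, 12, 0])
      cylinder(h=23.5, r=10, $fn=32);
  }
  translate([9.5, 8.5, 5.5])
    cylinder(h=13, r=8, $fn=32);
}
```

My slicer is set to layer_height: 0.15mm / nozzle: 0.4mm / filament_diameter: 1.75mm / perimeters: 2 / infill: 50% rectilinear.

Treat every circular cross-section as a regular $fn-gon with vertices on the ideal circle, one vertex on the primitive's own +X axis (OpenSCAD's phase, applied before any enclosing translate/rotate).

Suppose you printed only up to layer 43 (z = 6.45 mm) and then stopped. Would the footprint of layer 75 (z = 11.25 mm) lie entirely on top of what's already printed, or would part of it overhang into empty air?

Compare the two slices. At z = 6.45: the cube is not intersected at this z (z outside [0, 6]); the r=3.5 cylinder at (8.5, 1.5) contributes a regular 32-gon of circumradius 3.5 (area = (32/2)·3.500²·sin(360°/32) = 38.24 mm²); the r=10 cylinder at (-2.5, 12) contributes a regular 32-gon of circumradius 10 (area = (32/2)·10.000²·sin(360°/32) = 312.14 mm²); Combining (union): the 2 present regions are separate (no shared area or edge), so areas and boundary lengths simply add and each stays a separate island — area = 350.38 mm²; the r=8 cylinder at (9.5, 8.5) contributes a regular 32-gon of circumradius 8 (area = (32/2)·8.000²·sin(360°/32) = 199.77 mm²); Keeping only the common overlap: the r=8 cylinder at (9.5, 8.5) partially overlaps that combined region; clipping to the common part keeps 71.47 mm² — area = 71.47 mm². At z = 11.25: the cube does not reach this height (z outside [0, 6]); the cylinder at (8.5, 1.5): section is a regular 32-gon, circumradius r=3.5 (area = (32/2)·3.500²·sin(360°/32) = 38.24 mm²); the cylinder at (-2.5, 12): section is a regular 32-gon, circumradius r=10 (area = (32/2)·10.000²·sin(360°/32) = 312.14 mm²); Merging all regions: the 2 present regions are separate (no shared area or edge), so areas and boundary lengths simply add and each stays a separate island — area = 350.38 mm²; the r=8 cylinder at (9.5, 8.5) contributes a regular 32-gon of circumradius 8 (area = (32/2)·8.000²·sin(360°/32) = 199.77 mm²); After intersecting: the r=8 cylinder at (9.5, 8.5) partially overlaps that combined region; clipping to the common part keeps 71.47 mm² — area = 71.47 mm². Checking containment: the cross-section at z = 11.25 is a subset of the cross-section at z = 6.45.

entirely on top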